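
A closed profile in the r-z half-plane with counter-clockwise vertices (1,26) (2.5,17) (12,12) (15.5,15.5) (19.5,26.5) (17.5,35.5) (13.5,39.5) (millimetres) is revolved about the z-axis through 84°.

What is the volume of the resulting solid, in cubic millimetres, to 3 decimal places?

Volume = 5045.686 mm³

Profile (r,z), 7 vertices: (1,26) (2.5,17) (12,12) (15.5,15.5) (19.5,26.5) (17.5,35.5) (13.5,39.5)
edge 0: (1,26)→(2.5,17)  cross = 1·17 − 2.5·26 = -48.0000; (r_i+r_j)·cross = 3.5·-48.0000 = -168.0000
edge 1: (2.5,17)→(12,12)  cross = 2.5·12 − 12·17 = -174.0000; (r_i+r_j)·cross = 14.5·-174.0000 = -2523.0000
edge 2: (12,12)→(15.5,15.5)  cross = 12·15.5 − 15.5·12 = 0.0000; (r_i+r_j)·cross = 27.5·0.0000 = 0.0000
edge 3: (15.5,15.5)→(19.5,26.5)  cross = 15.5·26.5 − 19.5·15.5 = 108.5000; (r_i+r_j)·cross = 35·108.5000 = 3797.5000
edge 4: (19.5,26.5)→(17.5,35.5)  cross = 19.5·35.5 − 17.5·26.5 = 228.5000; (r_i+r_j)·cross = 37·228.5000 = 8454.5000
edge 5: (17.5,35.5)→(13.5,39.5)  cross = 17.5·39.5 − 13.5·35.5 = 212.0000; (r_i+r_j)·cross = 31·212.0000 = 6572.0000
edge 6: (13.5,39.5)→(1,26)  cross = 13.5·26 − 1·39.5 = 311.5000; (r_i+r_j)·cross = 14.5·311.5000 = 4516.7500
Σcross = 638.5000 → A = |Σcross|/2 = 319.2500 mm²
Σ(r_i+r_j)·cross = 20649.7500 → first moment M = |Σ|/6 = 3441.6250
R_c = M/A = 3441.6250/319.2500 = 10.7803 mm
θ = 84° = 1.466077 rad
V = θ·R_c·A = 1.466077·10.7803·319.2500 = 5045.686 mm³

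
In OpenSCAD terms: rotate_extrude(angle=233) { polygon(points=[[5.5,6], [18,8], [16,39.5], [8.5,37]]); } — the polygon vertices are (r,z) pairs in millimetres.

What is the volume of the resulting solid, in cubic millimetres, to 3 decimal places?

Profile (r,z), 4 vertices: (5.5,6) (18,8) (16,39.5) (8.5,37)
edge 0: (5.5,6)→(18,8)  cross = 5.5·8 − 18·6 = -64.0000; (r_i+r_j)·cross = 23.5·-64.0000 = -1504.0000
edge 1: (18,8)→(16,39.5)  cross = 18·39.5 − 16·8 = 583.0000; (r_i+r_j)·cross = 34·583.0000 = 19822.0000
edge 2: (16,39.5)→(8.5,37)  cross = 16·37 − 8.5·39.5 = 256.2500; (r_i+r_j)·cross = 24.5·256.2500 = 6278.1250
edge 3: (8.5,37)→(5.5,6)  cross = 8.5·6 − 5.5·37 = -152.5000; (r_i+r_j)·cross = 14·-152.5000 = -2135.0000
Σcross = 622.7500 → A = |Σcross|/2 = 311.3750 mm²
Σ(r_i+r_j)·cross = 22461.1250 → first moment M = |Σ|/6 = 3743.5208
R_c = M/A = 3743.5208/311.3750 = 12.0225 mm
θ = 233° = 4.066617 rad
V = θ·R_c·A = 4.066617·12.0225·311.3750 = 15223.466 mm³

Volume = 15223.466 mm³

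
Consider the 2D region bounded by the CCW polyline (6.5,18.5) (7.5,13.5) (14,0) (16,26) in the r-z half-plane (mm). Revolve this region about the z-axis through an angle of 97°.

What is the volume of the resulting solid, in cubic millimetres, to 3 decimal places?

Profile (r,z), 4 vertices: (6.5,18.5) (7.5,13.5) (14,0) (16,26)
edge 0: (6.5,18.5)→(7.5,13.5)  cross = 6.5·13.5 − 7.5·18.5 = -51.0000; (r_i+r_j)·cross = 14·-51.0000 = -714.0000
edge 1: (7.5,13.5)→(14,0)  cross = 7.5·0 − 14·13.5 = -189.0000; (r_i+r_j)·cross = 21.5·-189.0000 = -4063.5000
edge 2: (14,0)→(16,26)  cross = 14·26 − 16·0 = 364.0000; (r_i+r_j)·cross = 30·364.0000 = 10920.0000
edge 3: (16,26)→(6.5,18.5)  cross = 16·18.5 − 6.5·26 = 127.0000; (r_i+r_j)·cross = 22.5·127.0000 = 2857.5000
Σcross = 251.0000 → A = |Σcross|/2 = 125.5000 mm²
Σ(r_i+r_j)·cross = 9000.0000 → first moment M = |Σ|/6 = 1500.0000
R_c = M/A = 1500.0000/125.5000 = 11.9522 mm
θ = 97° = 1.692969 rad
V = θ·R_c·A = 1.692969·11.9522·125.5000 = 2539.454 mm³

Volume = 2539.454 mm³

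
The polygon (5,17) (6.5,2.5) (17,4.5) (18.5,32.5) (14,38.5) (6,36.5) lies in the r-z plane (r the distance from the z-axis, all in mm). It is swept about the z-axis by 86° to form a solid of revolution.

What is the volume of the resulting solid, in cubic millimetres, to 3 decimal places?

Profile (r,z), 6 vertices: (5,17) (6.5,2.5) (17,4.5) (18.5,32.5) (14,38.5) (6,36.5)
edge 0: (5,17)→(6.5,2.5)  cross = 5·2.5 − 6.5·17 = -98.0000; (r_i+r_j)·cross = 11.5·-98.0000 = -1127.0000
edge 1: (6.5,2.5)→(17,4.5)  cross = 6.5·4.5 − 17·2.5 = -13.2500; (r_i+r_j)·cross = 23.5·-13.2500 = -311.3750
edge 2: (17,4.5)→(18.5,32.5)  cross = 17·32.5 − 18.5·4.5 = 469.2500; (r_i+r_j)·cross = 35.5·469.2500 = 16658.3750
edge 3: (18.5,32.5)→(14,38.5)  cross = 18.5·38.5 − 14·32.5 = 257.2500; (r_i+r_j)·cross = 32.5·257.2500 = 8360.6250
edge 4: (14,38.5)→(6,36.5)  cross = 14·36.5 − 6·38.5 = 280.0000; (r_i+r_j)·cross = 20·280.0000 = 5600.0000
edge 5: (6,36.5)→(5,17)  cross = 6·17 − 5·36.5 = -80.5000; (r_i+r_j)·cross = 11·-80.5000 = -885.5000
Σcross = 814.7500 → A = |Σcross|/2 = 407.3750 mm²
Σ(r_i+r_j)·cross = 28295.1250 → first moment M = |Σ|/6 = 4715.8542
R_c = M/A = 4715.8542/407.3750 = 11.5762 mm
θ = 86° = 1.500983 rad
V = θ·R_c·A = 1.500983·11.5762·407.3750 = 7078.418 mm³

Volume = 7078.418 mm³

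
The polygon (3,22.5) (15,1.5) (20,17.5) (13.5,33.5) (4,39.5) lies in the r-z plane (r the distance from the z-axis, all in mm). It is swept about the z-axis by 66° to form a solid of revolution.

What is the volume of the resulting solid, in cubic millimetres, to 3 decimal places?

Profile (r,z), 5 vertices: (3,22.5) (15,1.5) (20,17.5) (13.5,33.5) (4,39.5)
edge 0: (3,22.5)→(15,1.5)  cross = 3·1.5 − 15·22.5 = -333.0000; (r_i+r_j)·cross = 18·-333.0000 = -5994.0000
edge 1: (15,1.5)→(20,17.5)  cross = 15·17.5 − 20·1.5 = 232.5000; (r_i+r_j)·cross = 35·232.5000 = 8137.5000
edge 2: (20,17.5)→(13.5,33.5)  cross = 20·33.5 − 13.5·17.5 = 433.7500; (r_i+r_j)·cross = 33.5·433.7500 = 14530.6250
edge 3: (13.5,33.5)→(4,39.5)  cross = 13.5·39.5 − 4·33.5 = 399.2500; (r_i+r_j)·cross = 17.5·399.2500 = 6986.8750
edge 4: (4,39.5)→(3,22.5)  cross = 4·22.5 − 3·39.5 = -28.5000; (r_i+r_j)·cross = 7·-28.5000 = -199.5000
Σcross = 704.0000 → A = |Σcross|/2 = 352.0000 mm²
Σ(r_i+r_j)·cross = 23461.5000 → first moment M = |Σ|/6 = 3910.2500
R_c = M/A = 3910.2500/352.0000 = 11.1087 mm
θ = 66° = 1.151917 rad
V = θ·R_c·A = 1.151917·11.1087·352.0000 = 4504.285 mm³

Volume = 4504.285 mm³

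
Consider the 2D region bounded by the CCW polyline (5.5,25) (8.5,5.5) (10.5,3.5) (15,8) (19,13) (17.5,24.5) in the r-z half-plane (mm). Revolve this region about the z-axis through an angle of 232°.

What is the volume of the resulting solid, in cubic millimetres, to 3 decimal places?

Volume = 10009.533 mm³

Profile (r,z), 6 vertices: (5.5,25) (8.5,5.5) (10.5,3.5) (15,8) (19,13) (17.5,24.5)
edge 0: (5.5,25)→(8.5,5.5)  cross = 5.5·5.5 − 8.5·25 = -182.2500; (r_i+r_j)·cross = 14·-182.2500 = -2551.5000
edge 1: (8.5,5.5)→(10.5,3.5)  cross = 8.5·3.5 − 10.5·5.5 = -28.0000; (r_i+r_j)·cross = 19·-28.0000 = -532.0000
edge 2: (10.5,3.5)→(15,8)  cross = 10.5·8 − 15·3.5 = 31.5000; (r_i+r_j)·cross = 25.5·31.5000 = 803.2500
edge 3: (15,8)→(19,13)  cross = 15·13 − 19·8 = 43.0000; (r_i+r_j)·cross = 34·43.0000 = 1462.0000
edge 4: (19,13)→(17.5,24.5)  cross = 19·24.5 − 17.5·13 = 238.0000; (r_i+r_j)·cross = 36.5·238.0000 = 8687.0000
edge 5: (17.5,24.5)→(5.5,25)  cross = 17.5·25 − 5.5·24.5 = 302.7500; (r_i+r_j)·cross = 23·302.7500 = 6963.2500
Σcross = 405.0000 → A = |Σcross|/2 = 202.5000 mm²
Σ(r_i+r_j)·cross = 14832.0000 → first moment M = |Σ|/6 = 2472.0000
R_c = M/A = 2472.0000/202.5000 = 12.2074 mm
θ = 232° = 4.049164 rad
V = θ·R_c·A = 4.049164·12.2074·202.5000 = 10009.533 mm³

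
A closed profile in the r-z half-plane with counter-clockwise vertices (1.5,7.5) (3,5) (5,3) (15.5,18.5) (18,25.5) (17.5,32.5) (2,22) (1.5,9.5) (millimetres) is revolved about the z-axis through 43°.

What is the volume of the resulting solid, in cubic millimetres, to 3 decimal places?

Profile (r,z), 8 vertices: (1.5,7.5) (3,5) (5,3) (15.5,18.5) (18,25.5) (17.5,32.5) (2,22) (1.5,9.5)
edge 0: (1.5,7.5)→(3,5)  cross = 1.5·5 − 3·7.5 = -15.0000; (r_i+r_j)·cross = 4.5·-15.0000 = -67.5000
edge 1: (3,5)→(5,3)  cross = 3·3 − 5·5 = -16.0000; (r_i+r_j)·cross = 8·-16.0000 = -128.0000
edge 2: (5,3)→(15.5,18.5)  cross = 5·18.5 − 15.5·3 = 46.0000; (r_i+r_j)·cross = 20.5·46.0000 = 943.0000
edge 3: (15.5,18.5)→(18,25.5)  cross = 15.5·25.5 − 18·18.5 = 62.2500; (r_i+r_j)·cross = 33.5·62.2500 = 2085.3750
edge 4: (18,25.5)→(17.5,32.5)  cross = 18·32.5 − 17.5·25.5 = 138.7500; (r_i+r_j)·cross = 35.5·138.7500 = 4925.6250
edge 5: (17.5,32.5)→(2,22)  cross = 17.5·22 − 2·32.5 = 320.0000; (r_i+r_j)·cross = 19.5·320.0000 = 6240.0000
edge 6: (2,22)→(1.5,9.5)  cross = 2·9.5 − 1.5·22 = -14.0000; (r_i+r_j)·cross = 3.5·-14.0000 = -49.0000
edge 7: (1.5,9.5)→(1.5,7.5)  cross = 1.5·7.5 − 1.5·9.5 = -3.0000; (r_i+r_j)·cross = 3·-3.0000 = -9.0000
Σcross = 519.0000 → A = |Σcross|/2 = 259.5000 mm²
Σ(r_i+r_j)·cross = 13940.5000 → first moment M = |Σ|/6 = 2323.4167
R_c = M/A = 2323.4167/259.5000 = 8.9534 mm
θ = 43° = 0.750492 rad
V = θ·R_c·A = 0.750492·8.9534·259.5000 = 1743.705 mm³

Volume = 1743.705 mm³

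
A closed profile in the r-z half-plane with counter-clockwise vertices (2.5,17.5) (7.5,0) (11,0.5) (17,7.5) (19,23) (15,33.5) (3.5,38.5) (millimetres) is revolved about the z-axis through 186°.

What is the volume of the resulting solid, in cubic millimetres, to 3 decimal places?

Volume = 15144.318 mm³

Profile (r,z), 7 vertices: (2.5,17.5) (7.5,0) (11,0.5) (17,7.5) (19,23) (15,33.5) (3.5,38.5)
edge 0: (2.5,17.5)→(7.5,0)  cross = 2.5·0 − 7.5·17.5 = -131.2500; (r_i+r_j)·cross = 10·-131.2500 = -1312.5000
edge 1: (7.5,0)→(11,0.5)  cross = 7.5·0.5 − 11·0 = 3.7500; (r_i+r_j)·cross = 18.5·3.7500 = 69.3750
edge 2: (11,0.5)→(17,7.5)  cross = 11·7.5 − 17·0.5 = 74.0000; (r_i+r_j)·cross = 28·74.0000 = 2072.0000
edge 3: (17,7.5)→(19,23)  cross = 17·23 − 19·7.5 = 248.5000; (r_i+r_j)·cross = 36·248.5000 = 8946.0000
edge 4: (19,23)→(15,33.5)  cross = 19·33.5 − 15·23 = 291.5000; (r_i+r_j)·cross = 34·291.5000 = 9911.0000
edge 5: (15,33.5)→(3.5,38.5)  cross = 15·38.5 − 3.5·33.5 = 460.2500; (r_i+r_j)·cross = 18.5·460.2500 = 8514.6250
edge 6: (3.5,38.5)→(2.5,17.5)  cross = 3.5·17.5 − 2.5·38.5 = -35.0000; (r_i+r_j)·cross = 6·-35.0000 = -210.0000
Σcross = 911.7500 → A = |Σcross|/2 = 455.8750 mm²
Σ(r_i+r_j)·cross = 27990.5000 → first moment M = |Σ|/6 = 4665.0833
R_c = M/A = 4665.0833/455.8750 = 10.2333 mm
θ = 186° = 3.246312 rad
V = θ·R_c·A = 3.246312·10.2333·455.8750 = 15144.318 mm³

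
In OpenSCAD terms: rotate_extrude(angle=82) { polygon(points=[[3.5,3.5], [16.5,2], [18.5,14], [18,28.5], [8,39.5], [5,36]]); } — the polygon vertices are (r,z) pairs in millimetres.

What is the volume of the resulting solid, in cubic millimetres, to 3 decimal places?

Profile (r,z), 6 vertices: (3.5,3.5) (16.5,2) (18.5,14) (18,28.5) (8,39.5) (5,36)
edge 0: (3.5,3.5)→(16.5,2)  cross = 3.5·2 − 16.5·3.5 = -50.7500; (r_i+r_j)·cross = 20·-50.7500 = -1015.0000
edge 1: (16.5,2)→(18.5,14)  cross = 16.5·14 − 18.5·2 = 194.0000; (r_i+r_j)·cross = 35·194.0000 = 6790.0000
edge 2: (18.5,14)→(18,28.5)  cross = 18.5·28.5 − 18·14 = 275.2500; (r_i+r_j)·cross = 36.5·275.2500 = 10046.6250
edge 3: (18,28.5)→(8,39.5)  cross = 18·39.5 − 8·28.5 = 483.0000; (r_i+r_j)·cross = 26·483.0000 = 12558.0000
edge 4: (8,39.5)→(5,36)  cross = 8·36 − 5·39.5 = 90.5000; (r_i+r_j)·cross = 13·90.5000 = 1176.5000
edge 5: (5,36)→(3.5,3.5)  cross = 5·3.5 − 3.5·36 = -108.5000; (r_i+r_j)·cross = 8.5·-108.5000 = -922.2500
Σcross = 883.5000 → A = |Σcross|/2 = 441.7500 mm²
Σ(r_i+r_j)·cross = 28633.8750 → first moment M = |Σ|/6 = 4772.3125
R_c = M/A = 4772.3125/441.7500 = 10.8032 mm
θ = 82° = 1.431170 rad
V = θ·R_c·A = 1.431170·10.8032·441.7500 = 6829.990 mm³

Volume = 6829.990 mm³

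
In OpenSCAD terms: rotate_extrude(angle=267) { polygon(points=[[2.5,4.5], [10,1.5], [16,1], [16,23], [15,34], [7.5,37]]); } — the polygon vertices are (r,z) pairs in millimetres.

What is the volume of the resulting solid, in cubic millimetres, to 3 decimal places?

Volume = 17642.773 mm³

Profile (r,z), 6 vertices: (2.5,4.5) (10,1.5) (16,1) (16,23) (15,34) (7.5,37)
edge 0: (2.5,4.5)→(10,1.5)  cross = 2.5·1.5 − 10·4.5 = -41.2500; (r_i+r_j)·cross = 12.5·-41.2500 = -515.6250
edge 1: (10,1.5)→(16,1)  cross = 10·1 − 16·1.5 = -14.0000; (r_i+r_j)·cross = 26·-14.0000 = -364.0000
edge 2: (16,1)→(16,23)  cross = 16·23 − 16·1 = 352.0000; (r_i+r_j)·cross = 32·352.0000 = 11264.0000
edge 3: (16,23)→(15,34)  cross = 16·34 − 15·23 = 199.0000; (r_i+r_j)·cross = 31·199.0000 = 6169.0000
edge 4: (15,34)→(7.5,37)  cross = 15·37 − 7.5·34 = 300.0000; (r_i+r_j)·cross = 22.5·300.0000 = 6750.0000
edge 5: (7.5,37)→(2.5,4.5)  cross = 7.5·4.5 − 2.5·37 = -58.7500; (r_i+r_j)·cross = 10·-58.7500 = -587.5000
Σcross = 737.0000 → A = |Σcross|/2 = 368.5000 mm²
Σ(r_i+r_j)·cross = 22715.8750 → first moment M = |Σ|/6 = 3785.9792
R_c = M/A = 3785.9792/368.5000 = 10.2740 mm
θ = 267° = 4.660029 rad
V = θ·R_c·A = 4.660029·10.2740·368.5000 = 17642.773 mm³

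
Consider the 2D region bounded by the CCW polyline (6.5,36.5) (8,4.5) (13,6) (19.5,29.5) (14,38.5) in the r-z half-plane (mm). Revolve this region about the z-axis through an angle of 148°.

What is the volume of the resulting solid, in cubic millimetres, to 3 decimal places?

Profile (r,z), 5 vertices: (6.5,36.5) (8,4.5) (13,6) (19.5,29.5) (14,38.5)
edge 0: (6.5,36.5)→(8,4.5)  cross = 6.5·4.5 − 8·36.5 = -262.7500; (r_i+r_j)·cross = 14.5·-262.7500 = -3809.8750
edge 1: (8,4.5)→(13,6)  cross = 8·6 − 13·4.5 = -10.5000; (r_i+r_j)·cross = 21·-10.5000 = -220.5000
edge 2: (13,6)→(19.5,29.5)  cross = 13·29.5 − 19.5·6 = 266.5000; (r_i+r_j)·cross = 32.5·266.5000 = 8661.2500
edge 3: (19.5,29.5)→(14,38.5)  cross = 19.5·38.5 − 14·29.5 = 337.7500; (r_i+r_j)·cross = 33.5·337.7500 = 11314.6250
edge 4: (14,38.5)→(6.5,36.5)  cross = 14·36.5 − 6.5·38.5 = 260.7500; (r_i+r_j)·cross = 20.5·260.7500 = 5345.3750
Σcross = 591.7500 → A = |Σcross|/2 = 295.8750 mm²
Σ(r_i+r_j)·cross = 21290.8750 → first moment M = |Σ|/6 = 3548.4792
R_c = M/A = 3548.4792/295.8750 = 11.9932 mm
θ = 148° = 2.583087 rad
V = θ·R_c·A = 2.583087·11.9932·295.8750 = 9166.031 mm³

Volume = 9166.031 mm³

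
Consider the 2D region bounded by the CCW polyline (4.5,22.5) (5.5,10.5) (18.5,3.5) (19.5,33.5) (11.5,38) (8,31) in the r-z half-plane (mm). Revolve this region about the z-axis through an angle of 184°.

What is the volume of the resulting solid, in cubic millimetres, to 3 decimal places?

Volume = 15281.073 mm³

Profile (r,z), 6 vertices: (4.5,22.5) (5.5,10.5) (18.5,3.5) (19.5,33.5) (11.5,38) (8,31)
edge 0: (4.5,22.5)→(5.5,10.5)  cross = 4.5·10.5 − 5.5·22.5 = -76.5000; (r_i+r_j)·cross = 10·-76.5000 = -765.0000
edge 1: (5.5,10.5)→(18.5,3.5)  cross = 5.5·3.5 − 18.5·10.5 = -175.0000; (r_i+r_j)·cross = 24·-175.0000 = -4200.0000
edge 2: (18.5,3.5)→(19.5,33.5)  cross = 18.5·33.5 − 19.5·3.5 = 551.5000; (r_i+r_j)·cross = 38·551.5000 = 20957.0000
edge 3: (19.5,33.5)→(11.5,38)  cross = 19.5·38 − 11.5·33.5 = 355.7500; (r_i+r_j)·cross = 31·355.7500 = 11028.2500
edge 4: (11.5,38)→(8,31)  cross = 11.5·31 − 8·38 = 52.5000; (r_i+r_j)·cross = 19.5·52.5000 = 1023.7500
edge 5: (8,31)→(4.5,22.5)  cross = 8·22.5 − 4.5·31 = 40.5000; (r_i+r_j)·cross = 12.5·40.5000 = 506.2500
Σcross = 748.7500 → A = |Σcross|/2 = 374.3750 mm²
Σ(r_i+r_j)·cross = 28550.2500 → first moment M = |Σ|/6 = 4758.3750
R_c = M/A = 4758.3750/374.3750 = 12.7102 mm
θ = 184° = 3.211406 rad
V = θ·R_c·A = 3.211406·12.7102·374.3750 = 15281.073 mm³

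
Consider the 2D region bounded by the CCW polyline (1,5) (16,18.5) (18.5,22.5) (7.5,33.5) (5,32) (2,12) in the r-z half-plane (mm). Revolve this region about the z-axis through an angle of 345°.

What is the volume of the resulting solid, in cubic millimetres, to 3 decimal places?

Profile (r,z), 6 vertices: (1,5) (16,18.5) (18.5,22.5) (7.5,33.5) (5,32) (2,12)
edge 0: (1,5)→(16,18.5)  cross = 1·18.5 − 16·5 = -61.5000; (r_i+r_j)·cross = 17·-61.5000 = -1045.5000
edge 1: (16,18.5)→(18.5,22.5)  cross = 16·22.5 − 18.5·18.5 = 17.7500; (r_i+r_j)·cross = 34.5·17.7500 = 612.3750
edge 2: (18.5,22.5)→(7.5,33.5)  cross = 18.5·33.5 − 7.5·22.5 = 451.0000; (r_i+r_j)·cross = 26·451.0000 = 11726.0000
edge 3: (7.5,33.5)→(5,32)  cross = 7.5·32 − 5·33.5 = 72.5000; (r_i+r_j)·cross = 12.5·72.5000 = 906.2500
edge 4: (5,32)→(2,12)  cross = 5·12 − 2·32 = -4.0000; (r_i+r_j)·cross = 7·-4.0000 = -28.0000
edge 5: (2,12)→(1,5)  cross = 2·5 − 1·12 = -2.0000; (r_i+r_j)·cross = 3·-2.0000 = -6.0000
Σcross = 473.7500 → A = |Σcross|/2 = 236.8750 mm²
Σ(r_i+r_j)·cross = 12165.1250 → first moment M = |Σ|/6 = 2027.5208
R_c = M/A = 2027.5208/236.8750 = 8.5595 mm
θ = 345° = 6.021386 rad
V = θ·R_c·A = 6.021386·8.5595·236.8750 = 12208.485 mm³

Volume = 12208.485 mm³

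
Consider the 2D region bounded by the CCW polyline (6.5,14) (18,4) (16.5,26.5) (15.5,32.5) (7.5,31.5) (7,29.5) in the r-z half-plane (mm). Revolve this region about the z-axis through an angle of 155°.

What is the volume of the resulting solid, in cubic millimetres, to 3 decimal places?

Profile (r,z), 6 vertices: (6.5,14) (18,4) (16.5,26.5) (15.5,32.5) (7.5,31.5) (7,29.5)
edge 0: (6.5,14)→(18,4)  cross = 6.5·4 − 18·14 = -226.0000; (r_i+r_j)·cross = 24.5·-226.0000 = -5537.0000
edge 1: (18,4)→(16.5,26.5)  cross = 18·26.5 − 16.5·4 = 411.0000; (r_i+r_j)·cross = 34.5·411.0000 = 14179.5000
edge 2: (16.5,26.5)→(15.5,32.5)  cross = 16.5·32.5 − 15.5·26.5 = 125.5000; (r_i+r_j)·cross = 32·125.5000 = 4016.0000
edge 3: (15.5,32.5)→(7.5,31.5)  cross = 15.5·31.5 − 7.5·32.5 = 244.5000; (r_i+r_j)·cross = 23·244.5000 = 5623.5000
edge 4: (7.5,31.5)→(7,29.5)  cross = 7.5·29.5 − 7·31.5 = 0.7500; (r_i+r_j)·cross = 14.5·0.7500 = 10.8750
edge 5: (7,29.5)→(6.5,14)  cross = 7·14 − 6.5·29.5 = -93.7500; (r_i+r_j)·cross = 13.5·-93.7500 = -1265.6250
Σcross = 462.0000 → A = |Σcross|/2 = 231.0000 mm²
Σ(r_i+r_j)·cross = 17027.2500 → first moment M = |Σ|/6 = 2837.8750
R_c = M/A = 2837.8750/231.0000 = 12.2852 mm
θ = 155° = 2.705260 rad
V = θ·R_c·A = 2.705260·12.2852·231.0000 = 7677.191 mm³

Volume = 7677.191 mm³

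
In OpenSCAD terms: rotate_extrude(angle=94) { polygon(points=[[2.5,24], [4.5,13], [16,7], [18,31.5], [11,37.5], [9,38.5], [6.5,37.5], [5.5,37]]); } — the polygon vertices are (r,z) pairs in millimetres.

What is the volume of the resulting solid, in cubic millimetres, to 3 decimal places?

Profile (r,z), 8 vertices: (2.5,24) (4.5,13) (16,7) (18,31.5) (11,37.5) (9,38.5) (6.5,37.5) (5.5,37)
edge 0: (2.5,24)→(4.5,13)  cross = 2.5·13 − 4.5·24 = -75.5000; (r_i+r_j)·cross = 7·-75.5000 = -528.5000
edge 1: (4.5,13)→(16,7)  cross = 4.5·7 − 16·13 = -176.5000; (r_i+r_j)·cross = 20.5·-176.5000 = -3618.2500
edge 2: (16,7)→(18,31.5)  cross = 16·31.5 − 18·7 = 378.0000; (r_i+r_j)·cross = 34·378.0000 = 12852.0000
edge 3: (18,31.5)→(11,37.5)  cross = 18·37.5 − 11·31.5 = 328.5000; (r_i+r_j)·cross = 29·328.5000 = 9526.5000
edge 4: (11,37.5)→(9,38.5)  cross = 11·38.5 − 9·37.5 = 86.0000; (r_i+r_j)·cross = 20·86.0000 = 1720.0000
edge 5: (9,38.5)→(6.5,37.5)  cross = 9·37.5 − 6.5·38.5 = 87.2500; (r_i+r_j)·cross = 15.5·87.2500 = 1352.3750
edge 6: (6.5,37.5)→(5.5,37)  cross = 6.5·37 − 5.5·37.5 = 34.2500; (r_i+r_j)·cross = 12·34.2500 = 411.0000
edge 7: (5.5,37)→(2.5,24)  cross = 5.5·24 − 2.5·37 = 39.5000; (r_i+r_j)·cross = 8·39.5000 = 316.0000
Σcross = 701.5000 → A = |Σcross|/2 = 350.7500 mm²
Σ(r_i+r_j)·cross = 22031.1250 → first moment M = |Σ|/6 = 3671.8542
R_c = M/A = 3671.8542/350.7500 = 10.4686 mm
θ = 94° = 1.640609 rad
V = θ·R_c·A = 1.640609·10.4686·350.7500 = 6024.079 mm³

Volume = 6024.079 mm³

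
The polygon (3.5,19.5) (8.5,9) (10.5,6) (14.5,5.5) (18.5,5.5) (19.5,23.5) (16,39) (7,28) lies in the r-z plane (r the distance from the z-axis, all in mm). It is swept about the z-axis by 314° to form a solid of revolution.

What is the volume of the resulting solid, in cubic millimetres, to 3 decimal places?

Profile (r,z), 8 vertices: (3.5,19.5) (8.5,9) (10.5,6) (14.5,5.5) (18.5,5.5) (19.5,23.5) (16,39) (7,28)
edge 0: (3.5,19.5)→(8.5,9)  cross = 3.5·9 − 8.5·19.5 = -134.2500; (r_i+r_j)·cross = 12·-134.2500 = -1611.0000
edge 1: (8.5,9)→(10.5,6)  cross = 8.5·6 − 10.5·9 = -43.5000; (r_i+r_j)·cross = 19·-43.5000 = -826.5000
edge 2: (10.5,6)→(14.5,5.5)  cross = 10.5·5.5 − 14.5·6 = -29.2500; (r_i+r_j)·cross = 25·-29.2500 = -731.2500
edge 3: (14.5,5.5)→(18.5,5.5)  cross = 14.5·5.5 − 18.5·5.5 = -22.0000; (r_i+r_j)·cross = 33·-22.0000 = -726.0000
edge 4: (18.5,5.5)→(19.5,23.5)  cross = 18.5·23.5 − 19.5·5.5 = 327.5000; (r_i+r_j)·cross = 38·327.5000 = 12445.0000
edge 5: (19.5,23.5)→(16,39)  cross = 19.5·39 − 16·23.5 = 384.5000; (r_i+r_j)·cross = 35.5·384.5000 = 13649.7500
edge 6: (16,39)→(7,28)  cross = 16·28 − 7·39 = 175.0000; (r_i+r_j)·cross = 23·175.0000 = 4025.0000
edge 7: (7,28)→(3.5,19.5)  cross = 7·19.5 − 3.5·28 = 38.5000; (r_i+r_j)·cross = 10.5·38.5000 = 404.2500
Σcross = 696.5000 → A = |Σcross|/2 = 348.2500 mm²
Σ(r_i+r_j)·cross = 26629.2500 → first moment M = |Σ|/6 = 4438.2083
R_c = M/A = 4438.2083/348.2500 = 12.7443 mm
θ = 314° = 5.480334 rad
V = θ·R_c·A = 5.480334·12.7443·348.2500 = 24322.863 mm³

Volume = 24322.863 mm³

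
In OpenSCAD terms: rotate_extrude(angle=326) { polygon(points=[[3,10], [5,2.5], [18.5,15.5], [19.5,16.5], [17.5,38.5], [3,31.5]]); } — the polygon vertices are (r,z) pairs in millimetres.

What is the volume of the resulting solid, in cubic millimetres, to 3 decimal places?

Profile (r,z), 6 vertices: (3,10) (5,2.5) (18.5,15.5) (19.5,16.5) (17.5,38.5) (3,31.5)
edge 0: (3,10)→(5,2.5)  cross = 3·2.5 − 5·10 = -42.5000; (r_i+r_j)·cross = 8·-42.5000 = -340.0000
edge 1: (5,2.5)→(18.5,15.5)  cross = 5·15.5 − 18.5·2.5 = 31.2500; (r_i+r_j)·cross = 23.5·31.2500 = 734.3750
edge 2: (18.5,15.5)→(19.5,16.5)  cross = 18.5·16.5 − 19.5·15.5 = 3.0000; (r_i+r_j)·cross = 38·3.0000 = 114.0000
edge 3: (19.5,16.5)→(17.5,38.5)  cross = 19.5·38.5 − 17.5·16.5 = 462.0000; (r_i+r_j)·cross = 37·462.0000 = 17094.0000
edge 4: (17.5,38.5)→(3,31.5)  cross = 17.5·31.5 − 3·38.5 = 435.7500; (r_i+r_j)·cross = 20.5·435.7500 = 8932.8750
edge 5: (3,31.5)→(3,10)  cross = 3·10 − 3·31.5 = -64.5000; (r_i+r_j)·cross = 6·-64.5000 = -387.0000
Σcross = 825.0000 → A = |Σcross|/2 = 412.5000 mm²
Σ(r_i+r_j)·cross = 26148.2500 → first moment M = |Σ|/6 = 4358.0417
R_c = M/A = 4358.0417/412.5000 = 10.5649 mm
θ = 326° = 5.689773 rad
V = θ·R_c·A = 5.689773·10.5649·412.5000 = 24796.269 mm³

Volume = 24796.269 mm³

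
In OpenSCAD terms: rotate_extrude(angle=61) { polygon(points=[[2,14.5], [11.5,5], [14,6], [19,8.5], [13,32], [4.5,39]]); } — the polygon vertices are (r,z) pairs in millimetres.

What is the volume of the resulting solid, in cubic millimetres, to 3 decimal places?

Profile (r,z), 6 vertices: (2,14.5) (11.5,5) (14,6) (19,8.5) (13,32) (4.5,39)
edge 0: (2,14.5)→(11.5,5)  cross = 2·5 − 11.5·14.5 = -156.7500; (r_i+r_j)·cross = 13.5·-156.7500 = -2116.1250
edge 1: (11.5,5)→(14,6)  cross = 11.5·6 − 14·5 = -1.0000; (r_i+r_j)·cross = 25.5·-1.0000 = -25.5000
edge 2: (14,6)→(19,8.5)  cross = 14·8.5 − 19·6 = 5.0000; (r_i+r_j)·cross = 33·5.0000 = 165.0000
edge 3: (19,8.5)→(13,32)  cross = 19·32 − 13·8.5 = 497.5000; (r_i+r_j)·cross = 32·497.5000 = 15920.0000
edge 4: (13,32)→(4.5,39)  cross = 13·39 − 4.5·32 = 363.0000; (r_i+r_j)·cross = 17.5·363.0000 = 6352.5000
edge 5: (4.5,39)→(2,14.5)  cross = 4.5·14.5 − 2·39 = -12.7500; (r_i+r_j)·cross = 6.5·-12.7500 = -82.8750
Σcross = 695.0000 → A = |Σcross|/2 = 347.5000 mm²
Σ(r_i+r_j)·cross = 20213.0000 → first moment M = |Σ|/6 = 3368.8333
R_c = M/A = 3368.8333/347.5000 = 9.6945 mm
θ = 61° = 1.064651 rad
V = θ·R_c·A = 1.064651·9.6945·347.5000 = 3586.631 mm³

Volume = 3586.631 mm³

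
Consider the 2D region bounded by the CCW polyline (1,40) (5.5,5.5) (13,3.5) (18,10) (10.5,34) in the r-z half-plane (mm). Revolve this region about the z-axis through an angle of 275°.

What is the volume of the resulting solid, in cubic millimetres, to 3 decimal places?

Profile (r,z), 5 vertices: (1,40) (5.5,5.5) (13,3.5) (18,10) (10.5,34)
edge 0: (1,40)→(5.5,5.5)  cross = 1·5.5 − 5.5·40 = -214.5000; (r_i+r_j)·cross = 6.5·-214.5000 = -1394.2500
edge 1: (5.5,5.5)→(13,3.5)  cross = 5.5·3.5 − 13·5.5 = -52.2500; (r_i+r_j)·cross = 18.5·-52.2500 = -966.6250
edge 2: (13,3.5)→(18,10)  cross = 13·10 − 18·3.5 = 67.0000; (r_i+r_j)·cross = 31·67.0000 = 2077.0000
edge 3: (18,10)→(10.5,34)  cross = 18·34 − 10.5·10 = 507.0000; (r_i+r_j)·cross = 28.5·507.0000 = 14449.5000
edge 4: (10.5,34)→(1,40)  cross = 10.5·40 − 1·34 = 386.0000; (r_i+r_j)·cross = 11.5·386.0000 = 4439.0000
Σcross = 693.2500 → A = |Σcross|/2 = 346.6250 mm²
Σ(r_i+r_j)·cross = 18604.6250 → first moment M = |Σ|/6 = 3100.7708
R_c = M/A = 3100.7708/346.6250 = 8.9456 mm
θ = 275° = 4.799655 rad
V = θ·R_c·A = 4.799655·8.9456·346.6250 = 14882.632 mm³

Volume = 14882.632 mm³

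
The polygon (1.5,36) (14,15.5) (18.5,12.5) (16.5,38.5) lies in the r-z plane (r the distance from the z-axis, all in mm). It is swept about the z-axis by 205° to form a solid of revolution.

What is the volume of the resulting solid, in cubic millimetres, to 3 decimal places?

Profile (r,z), 4 vertices: (1.5,36) (14,15.5) (18.5,12.5) (16.5,38.5)
edge 0: (1.5,36)→(14,15.5)  cross = 1.5·15.5 − 14·36 = -480.7500; (r_i+r_j)·cross = 15.5·-480.7500 = -7451.6250
edge 1: (14,15.5)→(18.5,12.5)  cross = 14·12.5 − 18.5·15.5 = -111.7500; (r_i+r_j)·cross = 32.5·-111.7500 = -3631.8750
edge 2: (18.5,12.5)→(16.5,38.5)  cross = 18.5·38.5 − 16.5·12.5 = 506.0000; (r_i+r_j)·cross = 35·506.0000 = 17710.0000
edge 3: (16.5,38.5)→(1.5,36)  cross = 16.5·36 − 1.5·38.5 = 536.2500; (r_i+r_j)·cross = 18·536.2500 = 9652.5000
Σcross = 449.7500 → A = |Σcross|/2 = 224.8750 mm²
Σ(r_i+r_j)·cross = 16279.0000 → first moment M = |Σ|/6 = 2713.1667
R_c = M/A = 2713.1667/224.8750 = 12.0652 mm
θ = 205° = 3.577925 rad
V = θ·R_c·A = 3.577925·12.0652·224.8750 = 9707.507 mm³

Volume = 9707.507 mm³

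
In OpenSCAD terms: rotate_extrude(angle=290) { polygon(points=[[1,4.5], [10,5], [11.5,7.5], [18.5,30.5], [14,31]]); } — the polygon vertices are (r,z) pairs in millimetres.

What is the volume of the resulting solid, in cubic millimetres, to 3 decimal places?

Volume = 9732.756 mm³

Profile (r,z), 5 vertices: (1,4.5) (10,5) (11.5,7.5) (18.5,30.5) (14,31)
edge 0: (1,4.5)→(10,5)  cross = 1·5 − 10·4.5 = -40.0000; (r_i+r_j)·cross = 11·-40.0000 = -440.0000
edge 1: (10,5)→(11.5,7.5)  cross = 10·7.5 − 11.5·5 = 17.5000; (r_i+r_j)·cross = 21.5·17.5000 = 376.2500
edge 2: (11.5,7.5)→(18.5,30.5)  cross = 11.5·30.5 − 18.5·7.5 = 212.0000; (r_i+r_j)·cross = 30·212.0000 = 6360.0000
edge 3: (18.5,30.5)→(14,31)  cross = 18.5·31 − 14·30.5 = 146.5000; (r_i+r_j)·cross = 32.5·146.5000 = 4761.2500
edge 4: (14,31)→(1,4.5)  cross = 14·4.5 − 1·31 = 32.0000; (r_i+r_j)·cross = 15·32.0000 = 480.0000
Σcross = 368.0000 → A = |Σcross|/2 = 184.0000 mm²
Σ(r_i+r_j)·cross = 11537.5000 → first moment M = |Σ|/6 = 1922.9167
R_c = M/A = 1922.9167/184.0000 = 10.4506 mm
θ = 290° = 5.061455 rad
V = θ·R_c·A = 5.061455·10.4506·184.0000 = 9732.756 mm³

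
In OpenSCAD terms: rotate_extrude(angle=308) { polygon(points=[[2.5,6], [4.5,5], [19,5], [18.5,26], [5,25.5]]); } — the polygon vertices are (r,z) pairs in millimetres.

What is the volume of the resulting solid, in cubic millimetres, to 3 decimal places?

Profile (r,z), 5 vertices: (2.5,6) (4.5,5) (19,5) (18.5,26) (5,25.5)
edge 0: (2.5,6)→(4.5,5)  cross = 2.5·5 − 4.5·6 = -14.5000; (r_i+r_j)·cross = 7·-14.5000 = -101.5000
edge 1: (4.5,5)→(19,5)  cross = 4.5·5 − 19·5 = -72.5000; (r_i+r_j)·cross = 23.5·-72.5000 = -1703.7500
edge 2: (19,5)→(18.5,26)  cross = 19·26 − 18.5·5 = 401.5000; (r_i+r_j)·cross = 37.5·401.5000 = 15056.2500
edge 3: (18.5,26)→(5,25.5)  cross = 18.5·25.5 − 5·26 = 341.7500; (r_i+r_j)·cross = 23.5·341.7500 = 8031.1250
edge 4: (5,25.5)→(2.5,6)  cross = 5·6 − 2.5·25.5 = -33.7500; (r_i+r_j)·cross = 7.5·-33.7500 = -253.1250
Σcross = 622.5000 → A = |Σcross|/2 = 311.2500 mm²
Σ(r_i+r_j)·cross = 21029.0000 → first moment M = |Σ|/6 = 3504.8333
R_c = M/A = 3504.8333/311.2500 = 11.2605 mm
θ = 308° = 5.375614 rad
V = θ·R_c·A = 5.375614·11.2605·311.2500 = 18840.631 mm³

Volume = 18840.631 mm³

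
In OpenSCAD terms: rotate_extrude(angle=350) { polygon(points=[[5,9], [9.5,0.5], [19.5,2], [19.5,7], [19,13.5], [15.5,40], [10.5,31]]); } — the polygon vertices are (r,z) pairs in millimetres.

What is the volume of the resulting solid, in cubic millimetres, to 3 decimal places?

Profile (r,z), 7 vertices: (5,9) (9.5,0.5) (19.5,2) (19.5,7) (19,13.5) (15.5,40) (10.5,31)
edge 0: (5,9)→(9.5,0.5)  cross = 5·0.5 − 9.5·9 = -83.0000; (r_i+r_j)·cross = 14.5·-83.0000 = -1203.5000
edge 1: (9.5,0.5)→(19.5,2)  cross = 9.5·2 − 19.5·0.5 = 9.2500; (r_i+r_j)·cross = 29·9.2500 = 268.2500
edge 2: (19.5,2)→(19.5,7)  cross = 19.5·7 − 19.5·2 = 97.5000; (r_i+r_j)·cross = 39·97.5000 = 3802.5000
edge 3: (19.5,7)→(19,13.5)  cross = 19.5·13.5 − 19·7 = 130.2500; (r_i+r_j)·cross = 38.5·130.2500 = 5014.6250
edge 4: (19,13.5)→(15.5,40)  cross = 19·40 − 15.5·13.5 = 550.7500; (r_i+r_j)·cross = 34.5·550.7500 = 19000.8750
edge 5: (15.5,40)→(10.5,31)  cross = 15.5·31 − 10.5·40 = 60.5000; (r_i+r_j)·cross = 26·60.5000 = 1573.0000
edge 6: (10.5,31)→(5,9)  cross = 10.5·9 − 5·31 = -60.5000; (r_i+r_j)·cross = 15.5·-60.5000 = -937.7500
Σcross = 704.7500 → A = |Σcross|/2 = 352.3750 mm²
Σ(r_i+r_j)·cross = 27518.0000 → first moment M = |Σ|/6 = 4586.3333
R_c = M/A = 4586.3333/352.3750 = 13.0155 mm
θ = 350° = 6.108652 rad
V = θ·R_c·A = 6.108652·13.0155·352.3750 = 28016.316 mm³

Volume = 28016.316 mm³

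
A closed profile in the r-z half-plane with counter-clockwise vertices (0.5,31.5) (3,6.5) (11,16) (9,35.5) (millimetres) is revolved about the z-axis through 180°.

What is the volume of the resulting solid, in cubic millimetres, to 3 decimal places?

Volume = 3563.744 mm³

Profile (r,z), 4 vertices: (0.5,31.5) (3,6.5) (11,16) (9,35.5)
edge 0: (0.5,31.5)→(3,6.5)  cross = 0.5·6.5 − 3·31.5 = -91.2500; (r_i+r_j)·cross = 3.5·-91.2500 = -319.3750
edge 1: (3,6.5)→(11,16)  cross = 3·16 − 11·6.5 = -23.5000; (r_i+r_j)·cross = 14·-23.5000 = -329.0000
edge 2: (11,16)→(9,35.5)  cross = 11·35.5 − 9·16 = 246.5000; (r_i+r_j)·cross = 20·246.5000 = 4930.0000
edge 3: (9,35.5)→(0.5,31.5)  cross = 9·31.5 − 0.5·35.5 = 265.7500; (r_i+r_j)·cross = 9.5·265.7500 = 2524.6250
Σcross = 397.5000 → A = |Σcross|/2 = 198.7500 mm²
Σ(r_i+r_j)·cross = 6806.2500 → first moment M = |Σ|/6 = 1134.3750
R_c = M/A = 1134.3750/198.7500 = 5.7075 mm
θ = 180° = 3.141593 rad
V = θ·R_c·A = 3.141593·5.7075·198.7500 = 3563.744 mm³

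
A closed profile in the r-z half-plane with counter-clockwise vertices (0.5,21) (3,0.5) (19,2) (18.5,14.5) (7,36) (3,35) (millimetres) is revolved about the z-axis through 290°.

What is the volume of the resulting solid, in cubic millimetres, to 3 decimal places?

Profile (r,z), 6 vertices: (0.5,21) (3,0.5) (19,2) (18.5,14.5) (7,36) (3,35)
edge 0: (0.5,21)→(3,0.5)  cross = 0.5·0.5 − 3·21 = -62.7500; (r_i+r_j)·cross = 3.5·-62.7500 = -219.6250
edge 1: (3,0.5)→(19,2)  cross = 3·2 − 19·0.5 = -3.5000; (r_i+r_j)·cross = 22·-3.5000 = -77.0000
edge 2: (19,2)→(18.5,14.5)  cross = 19·14.5 − 18.5·2 = 238.5000; (r_i+r_j)·cross = 37.5·238.5000 = 8943.7500
edge 3: (18.5,14.5)→(7,36)  cross = 18.5·36 − 7·14.5 = 564.5000; (r_i+r_j)·cross = 25.5·564.5000 = 14394.7500
edge 4: (7,36)→(3,35)  cross = 7·35 − 3·36 = 137.0000; (r_i+r_j)·cross = 10·137.0000 = 1370.0000
edge 5: (3,35)→(0.5,21)  cross = 3·21 − 0.5·35 = 45.5000; (r_i+r_j)·cross = 3.5·45.5000 = 159.2500
Σcross = 919.2500 → A = |Σcross|/2 = 459.6250 mm²
Σ(r_i+r_j)·cross = 24571.1250 → first moment M = |Σ|/6 = 4095.1875
R_c = M/A = 4095.1875/459.6250 = 8.9098 mm
θ = 290° = 5.061455 rad
V = θ·R_c·A = 5.061455·8.9098·459.6250 = 20727.607 mm³

Volume = 20727.607 mm³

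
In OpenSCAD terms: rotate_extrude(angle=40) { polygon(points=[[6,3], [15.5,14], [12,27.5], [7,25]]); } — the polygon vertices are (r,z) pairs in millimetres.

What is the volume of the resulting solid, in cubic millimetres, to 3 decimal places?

Volume = 962.680 mm³

Profile (r,z), 4 vertices: (6,3) (15.5,14) (12,27.5) (7,25)
edge 0: (6,3)→(15.5,14)  cross = 6·14 − 15.5·3 = 37.5000; (r_i+r_j)·cross = 21.5·37.5000 = 806.2500
edge 1: (15.5,14)→(12,27.5)  cross = 15.5·27.5 − 12·14 = 258.2500; (r_i+r_j)·cross = 27.5·258.2500 = 7101.8750
edge 2: (12,27.5)→(7,25)  cross = 12·25 − 7·27.5 = 107.5000; (r_i+r_j)·cross = 19·107.5000 = 2042.5000
edge 3: (7,25)→(6,3)  cross = 7·3 − 6·25 = -129.0000; (r_i+r_j)·cross = 13·-129.0000 = -1677.0000
Σcross = 274.2500 → A = |Σcross|/2 = 137.1250 mm²
Σ(r_i+r_j)·cross = 8273.6250 → first moment M = |Σ|/6 = 1378.9375
R_c = M/A = 1378.9375/137.1250 = 10.0561 mm
θ = 40° = 0.698132 rad
V = θ·R_c·A = 0.698132·10.0561·137.1250 = 962.680 mm³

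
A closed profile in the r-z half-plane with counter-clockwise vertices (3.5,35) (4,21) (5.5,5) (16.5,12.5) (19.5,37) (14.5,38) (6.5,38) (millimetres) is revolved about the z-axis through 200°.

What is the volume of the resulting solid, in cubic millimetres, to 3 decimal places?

Profile (r,z), 7 vertices: (3.5,35) (4,21) (5.5,5) (16.5,12.5) (19.5,37) (14.5,38) (6.5,38)
edge 0: (3.5,35)→(4,21)  cross = 3.5·21 − 4·35 = -66.5000; (r_i+r_j)·cross = 7.5·-66.5000 = -498.7500
edge 1: (4,21)→(5.5,5)  cross = 4·5 − 5.5·21 = -95.5000; (r_i+r_j)·cross = 9.5·-95.5000 = -907.2500
edge 2: (5.5,5)→(16.5,12.5)  cross = 5.5·12.5 − 16.5·5 = -13.7500; (r_i+r_j)·cross = 22·-13.7500 = -302.5000
edge 3: (16.5,12.5)→(19.5,37)  cross = 16.5·37 − 19.5·12.5 = 366.7500; (r_i+r_j)·cross = 36·366.7500 = 13203.0000
edge 4: (19.5,37)→(14.5,38)  cross = 19.5·38 − 14.5·37 = 204.5000; (r_i+r_j)·cross = 34·204.5000 = 6953.0000
edge 5: (14.5,38)→(6.5,38)  cross = 14.5·38 − 6.5·38 = 304.0000; (r_i+r_j)·cross = 21·304.0000 = 6384.0000
edge 6: (6.5,38)→(3.5,35)  cross = 6.5·35 − 3.5·38 = 94.5000; (r_i+r_j)·cross = 10·94.5000 = 945.0000
Σcross = 794.0000 → A = |Σcross|/2 = 397.0000 mm²
Σ(r_i+r_j)·cross = 25776.5000 → first moment M = |Σ|/6 = 4296.0833
R_c = M/A = 4296.0833/397.0000 = 10.8214 mm
θ = 200° = 3.490659 rad
V = θ·R_c·A = 3.490659·10.8214·397.0000 = 14996.160 mm³

Volume = 14996.160 mm³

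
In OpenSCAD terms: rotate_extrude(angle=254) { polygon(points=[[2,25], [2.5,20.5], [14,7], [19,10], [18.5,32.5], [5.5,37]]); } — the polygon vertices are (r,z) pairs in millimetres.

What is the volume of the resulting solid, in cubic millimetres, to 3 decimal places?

Profile (r,z), 6 vertices: (2,25) (2.5,20.5) (14,7) (19,10) (18.5,32.5) (5.5,37)
edge 0: (2,25)→(2.5,20.5)  cross = 2·20.5 − 2.5·25 = -21.5000; (r_i+r_j)·cross = 4.5·-21.5000 = -96.7500
edge 1: (2.5,20.5)→(14,7)  cross = 2.5·7 − 14·20.5 = -269.5000; (r_i+r_j)·cross = 16.5·-269.5000 = -4446.7500
edge 2: (14,7)→(19,10)  cross = 14·10 − 19·7 = 7.0000; (r_i+r_j)·cross = 33·7.0000 = 231.0000
edge 3: (19,10)→(18.5,32.5)  cross = 19·32.5 − 18.5·10 = 432.5000; (r_i+r_j)·cross = 37.5·432.5000 = 16218.7500
edge 4: (18.5,32.5)→(5.5,37)  cross = 18.5·37 − 5.5·32.5 = 505.7500; (r_i+r_j)·cross = 24·505.7500 = 12138.0000
edge 5: (5.5,37)→(2,25)  cross = 5.5·25 − 2·37 = 63.5000; (r_i+r_j)·cross = 7.5·63.5000 = 476.2500
Σcross = 717.7500 → A = |Σcross|/2 = 358.8750 mm²
Σ(r_i+r_j)·cross = 24520.5000 → first moment M = |Σ|/6 = 4086.7500
R_c = M/A = 4086.7500/358.8750 = 11.3877 mm
θ = 254° = 4.433136 rad
V = θ·R_c·A = 4.433136·11.3877·358.8750 = 18117.120 mm³

Volume = 18117.120 mm³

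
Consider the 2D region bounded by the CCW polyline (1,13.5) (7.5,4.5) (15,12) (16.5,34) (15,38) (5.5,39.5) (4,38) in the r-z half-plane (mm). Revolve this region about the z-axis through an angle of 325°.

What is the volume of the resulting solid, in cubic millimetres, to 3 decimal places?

Volume = 20442.687 mm³

Profile (r,z), 7 vertices: (1,13.5) (7.5,4.5) (15,12) (16.5,34) (15,38) (5.5,39.5) (4,38)
edge 0: (1,13.5)→(7.5,4.5)  cross = 1·4.5 − 7.5·13.5 = -96.7500; (r_i+r_j)·cross = 8.5·-96.7500 = -822.3750
edge 1: (7.5,4.5)→(15,12)  cross = 7.5·12 − 15·4.5 = 22.5000; (r_i+r_j)·cross = 22.5·22.5000 = 506.2500
edge 2: (15,12)→(16.5,34)  cross = 15·34 − 16.5·12 = 312.0000; (r_i+r_j)·cross = 31.5·312.0000 = 9828.0000
edge 3: (16.5,34)→(15,38)  cross = 16.5·38 − 15·34 = 117.0000; (r_i+r_j)·cross = 31.5·117.0000 = 3685.5000
edge 4: (15,38)→(5.5,39.5)  cross = 15·39.5 − 5.5·38 = 383.5000; (r_i+r_j)·cross = 20.5·383.5000 = 7861.7500
edge 5: (5.5,39.5)→(4,38)  cross = 5.5·38 − 4·39.5 = 51.0000; (r_i+r_j)·cross = 9.5·51.0000 = 484.5000
edge 6: (4,38)→(1,13.5)  cross = 4·13.5 − 1·38 = 16.0000; (r_i+r_j)·cross = 5·16.0000 = 80.0000
Σcross = 805.2500 → A = |Σcross|/2 = 402.6250 mm²
Σ(r_i+r_j)·cross = 21623.6250 → first moment M = |Σ|/6 = 3603.9375
R_c = M/A = 3603.9375/402.6250 = 8.9511 mm
θ = 325° = 5.672320 rad
V = θ·R_c·A = 5.672320·8.9511·402.6250 = 20442.687 mm³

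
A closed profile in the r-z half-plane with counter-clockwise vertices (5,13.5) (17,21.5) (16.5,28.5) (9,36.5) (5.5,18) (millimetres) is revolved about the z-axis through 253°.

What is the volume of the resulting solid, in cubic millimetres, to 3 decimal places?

Profile (r,z), 5 vertices: (5,13.5) (17,21.5) (16.5,28.5) (9,36.5) (5.5,18)
edge 0: (5,13.5)→(17,21.5)  cross = 5·21.5 − 17·13.5 = -122.0000; (r_i+r_j)·cross = 22·-122.0000 = -2684.0000
edge 1: (17,21.5)→(16.5,28.5)  cross = 17·28.5 − 16.5·21.5 = 129.7500; (r_i+r_j)·cross = 33.5·129.7500 = 4346.6250
edge 2: (16.5,28.5)→(9,36.5)  cross = 16.5·36.5 − 9·28.5 = 345.7500; (r_i+r_j)·cross = 25.5·345.7500 = 8816.6250
edge 3: (9,36.5)→(5.5,18)  cross = 9·18 − 5.5·36.5 = -38.7500; (r_i+r_j)·cross = 14.5·-38.7500 = -561.8750
edge 4: (5.5,18)→(5,13.5)  cross = 5.5·13.5 − 5·18 = -15.7500; (r_i+r_j)·cross = 10.5·-15.7500 = -165.3750
Σcross = 299.0000 → A = |Σcross|/2 = 149.5000 mm²
Σ(r_i+r_j)·cross = 9752.0000 → first moment M = |Σ|/6 = 1625.3333
R_c = M/A = 1625.3333/149.5000 = 10.8718 mm
θ = 253° = 4.415683 rad
V = θ·R_c·A = 4.415683·10.8718·149.5000 = 7176.957 mm³

Volume = 7176.957 mm³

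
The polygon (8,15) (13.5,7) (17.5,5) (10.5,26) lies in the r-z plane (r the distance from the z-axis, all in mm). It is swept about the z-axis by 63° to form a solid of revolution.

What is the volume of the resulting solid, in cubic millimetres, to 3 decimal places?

Volume = 1004.446 mm³

Profile (r,z), 4 vertices: (8,15) (13.5,7) (17.5,5) (10.5,26)
edge 0: (8,15)→(13.5,7)  cross = 8·7 − 13.5·15 = -146.5000; (r_i+r_j)·cross = 21.5·-146.5000 = -3149.7500
edge 1: (13.5,7)→(17.5,5)  cross = 13.5·5 − 17.5·7 = -55.0000; (r_i+r_j)·cross = 31·-55.0000 = -1705.0000
edge 2: (17.5,5)→(10.5,26)  cross = 17.5·26 − 10.5·5 = 402.5000; (r_i+r_j)·cross = 28·402.5000 = 11270.0000
edge 3: (10.5,26)→(8,15)  cross = 10.5·15 − 8·26 = -50.5000; (r_i+r_j)·cross = 18.5·-50.5000 = -934.2500
Σcross = 150.5000 → A = |Σcross|/2 = 75.2500 mm²
Σ(r_i+r_j)·cross = 5481.0000 → first moment M = |Σ|/6 = 913.5000
R_c = M/A = 913.5000/75.2500 = 12.1395 mm
θ = 63° = 1.099557 rad
V = θ·R_c·A = 1.099557·12.1395·75.2500 = 1004.446 mm³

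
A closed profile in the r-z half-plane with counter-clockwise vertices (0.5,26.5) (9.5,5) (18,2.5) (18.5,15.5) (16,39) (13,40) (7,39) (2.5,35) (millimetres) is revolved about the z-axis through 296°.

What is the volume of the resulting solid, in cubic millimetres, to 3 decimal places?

Profile (r,z), 8 vertices: (0.5,26.5) (9.5,5) (18,2.5) (18.5,15.5) (16,39) (13,40) (7,39) (2.5,35)
edge 0: (0.5,26.5)→(9.5,5)  cross = 0.5·5 − 9.5·26.5 = -249.2500; (r_i+r_j)·cross = 10·-249.2500 = -2492.5000
edge 1: (9.5,5)→(18,2.5)  cross = 9.5·2.5 − 18·5 = -66.2500; (r_i+r_j)·cross = 27.5·-66.2500 = -1821.8750
edge 2: (18,2.5)→(18.5,15.5)  cross = 18·15.5 − 18.5·2.5 = 232.7500; (r_i+r_j)·cross = 36.5·232.7500 = 8495.3750
edge 3: (18.5,15.5)→(16,39)  cross = 18.5·39 − 16·15.5 = 473.5000; (r_i+r_j)·cross = 34.5·473.5000 = 16335.7500
edge 4: (16,39)→(13,40)  cross = 16·40 − 13·39 = 133.0000; (r_i+r_j)·cross = 29·133.0000 = 3857.0000
edge 5: (13,40)→(7,39)  cross = 13·39 − 7·40 = 227.0000; (r_i+r_j)·cross = 20·227.0000 = 4540.0000
edge 6: (7,39)→(2.5,35)  cross = 7·35 − 2.5·39 = 147.5000; (r_i+r_j)·cross = 9.5·147.5000 = 1401.2500
edge 7: (2.5,35)→(0.5,26.5)  cross = 2.5·26.5 − 0.5·35 = 48.7500; (r_i+r_j)·cross = 3·48.7500 = 146.2500
Σcross = 947.0000 → A = |Σcross|/2 = 473.5000 mm²
Σ(r_i+r_j)·cross = 30461.2500 → first moment M = |Σ|/6 = 5076.8750
R_c = M/A = 5076.8750/473.5000 = 10.7220 mm
θ = 296° = 5.166175 rad
V = θ·R_c·A = 5.166175·10.7220·473.5000 = 26228.023 mm³

Volume = 26228.023 mm³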